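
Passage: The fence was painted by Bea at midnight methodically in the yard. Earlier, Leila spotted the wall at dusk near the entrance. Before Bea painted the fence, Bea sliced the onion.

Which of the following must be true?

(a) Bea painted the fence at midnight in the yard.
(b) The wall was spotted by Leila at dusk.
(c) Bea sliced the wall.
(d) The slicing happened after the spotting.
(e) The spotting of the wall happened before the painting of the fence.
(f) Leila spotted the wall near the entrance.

(a), (b), (e), (f)

(a) Entailed — dropping 'methodically' leaves a sub-description the original still satisfies.
(b) Entailed — every conjunct here is already in the original spotting event.
(c) Not entailed — Bea sliced the onion, not the wall; the wall belongs to the spotting event.
(d) Not entailed — the narrative doesn't order the spotting relative to the slicing.
(e) Entailed — the narrative places the spotting before the painting.
(f) Entailed — every conjunct here is already in the original spotting event.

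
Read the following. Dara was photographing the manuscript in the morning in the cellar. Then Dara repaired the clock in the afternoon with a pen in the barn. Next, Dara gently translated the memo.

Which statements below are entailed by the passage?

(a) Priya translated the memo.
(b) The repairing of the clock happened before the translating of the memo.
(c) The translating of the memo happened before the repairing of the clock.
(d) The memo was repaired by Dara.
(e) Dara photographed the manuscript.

(b)

(a) Not entailed — the passage has Dara translating the memo, not Priya.
(b) Entailed — the narrative places the repairing before the translating.
(c) Not entailed — the narrative places the repairing before the translating, not after.
(d) Not entailed — Dara repaired the clock, not the memo; the memo belongs to the translating event.
(e) Not entailed — 'was photographing' is progressive on an accomplishment; it does not entail the completed 'photographed'.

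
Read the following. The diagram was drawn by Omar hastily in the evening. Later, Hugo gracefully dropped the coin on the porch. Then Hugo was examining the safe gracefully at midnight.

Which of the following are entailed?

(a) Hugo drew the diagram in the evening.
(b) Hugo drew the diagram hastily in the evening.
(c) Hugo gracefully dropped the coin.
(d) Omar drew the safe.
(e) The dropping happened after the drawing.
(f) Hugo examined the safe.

(a) Not entailed — the passage has Omar drawing the diagram, not Hugo.
(b) Not entailed — the passage has Omar drawing the diagram, not Hugo.
(c) Entailed — every conjunct here is already in the original dropping event.
(d) Not entailed — Omar drew the diagram, not the safe; the safe belongs to the examining event.
(e) Entailed — the narrative places the drawing before the dropping.
(f) Entailed — 'examine' is an activity; 'was examining' entails that some examining happened, so 'examined' holds.

(c), (e), (f)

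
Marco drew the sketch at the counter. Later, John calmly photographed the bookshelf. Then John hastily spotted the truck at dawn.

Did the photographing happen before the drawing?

no

The narrative orders the drawing before the photographing.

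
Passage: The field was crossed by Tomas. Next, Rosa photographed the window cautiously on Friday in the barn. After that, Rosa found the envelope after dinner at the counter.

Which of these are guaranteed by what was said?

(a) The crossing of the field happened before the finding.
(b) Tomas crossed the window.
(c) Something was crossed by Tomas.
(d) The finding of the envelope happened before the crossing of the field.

(a) Entailed — the narrative places the crossing before the finding.
(b) Not entailed — Tomas crossed the field, not the window; the window belongs to the photographing event.
(c) Entailed — this follows by dropping conjuncts from the crossing event's description.
(d) Not entailed — the narrative places the crossing before the finding, not after.

(a), (c)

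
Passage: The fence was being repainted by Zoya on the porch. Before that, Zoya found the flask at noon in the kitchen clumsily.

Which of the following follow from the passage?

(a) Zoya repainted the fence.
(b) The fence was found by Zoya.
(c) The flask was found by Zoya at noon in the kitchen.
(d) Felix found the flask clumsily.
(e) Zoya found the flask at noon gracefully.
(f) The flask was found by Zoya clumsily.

(c), (f)

(a) Not entailed — 'was repainting' is progressive on an accomplishment; it does not entail the completed 'repainted'.
(b) Not entailed — Zoya found the flask, not the fence; the fence belongs to the repainting event.
(c) Entailed — this follows by dropping conjuncts from the finding event's description.
(d) Not entailed — the passage has Zoya finding the flask, not Felix.
(e) Not entailed — 'gracefully' adds a manner not in (and inconsistent with) the original.
(f) Entailed — dropping 'at noon', 'in the kitchen' leaves a sub-description the original still satisfies.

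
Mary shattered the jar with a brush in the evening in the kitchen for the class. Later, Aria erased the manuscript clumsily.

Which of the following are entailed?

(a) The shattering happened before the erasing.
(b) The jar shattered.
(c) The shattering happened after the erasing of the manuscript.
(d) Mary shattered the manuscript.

(a), (b)

(a) Entailed — the narrative places the shattering before the erasing.
(b) Entailed — 'Mary shattered the jar' is causative; it entails the inchoative 'the jar shattered'.
(c) Not entailed — the narrative places the shattering before the erasing, not after.
(d) Not entailed — Mary shattered the jar, not the manuscript; the manuscript belongs to the erasing event.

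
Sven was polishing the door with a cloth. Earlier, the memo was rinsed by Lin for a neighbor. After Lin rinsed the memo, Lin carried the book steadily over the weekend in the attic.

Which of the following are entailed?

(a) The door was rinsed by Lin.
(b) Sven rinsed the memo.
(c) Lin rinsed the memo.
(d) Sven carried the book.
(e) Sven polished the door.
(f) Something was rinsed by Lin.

(a) Not entailed — Lin rinsed the memo, not the door; the door belongs to the polishing event.
(b) Not entailed — the passage has Lin rinsing the memo, not Sven.
(c) Entailed — dropping 'for a neighbor' leaves a sub-description the original still satisfies.
(d) Not entailed — the passage has Lin carrying the book, not Sven.
(e) Entailed — 'polish' is an activity; 'was polishing' entails that some polishing happened, so 'polished' holds.
(f) Entailed — the original entails any weakening of itself; this just drops 'for a neighbor' and generalizes the patient.

(c), (e), (f)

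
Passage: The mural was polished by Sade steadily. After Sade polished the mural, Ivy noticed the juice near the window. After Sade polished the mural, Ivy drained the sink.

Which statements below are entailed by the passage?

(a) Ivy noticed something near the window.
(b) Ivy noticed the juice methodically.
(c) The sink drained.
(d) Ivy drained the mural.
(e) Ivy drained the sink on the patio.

(a), (c)

(a) Entailed — every conjunct here is already in the original noticing event.
(b) Not entailed — 'methodically' adds information not in the original event.
(c) Entailed — 'Ivy drained the sink' is causative; it entails the inchoative 'the sink drained'.
(d) Not entailed — Ivy drained the sink, not the mural; the mural belongs to the polishing event.
(e) Not entailed — 'on the patio' adds information not in the original event.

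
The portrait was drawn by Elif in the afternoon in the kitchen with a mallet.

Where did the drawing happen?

'in the kitchen' marks the location of the drawing event.

in the kitchen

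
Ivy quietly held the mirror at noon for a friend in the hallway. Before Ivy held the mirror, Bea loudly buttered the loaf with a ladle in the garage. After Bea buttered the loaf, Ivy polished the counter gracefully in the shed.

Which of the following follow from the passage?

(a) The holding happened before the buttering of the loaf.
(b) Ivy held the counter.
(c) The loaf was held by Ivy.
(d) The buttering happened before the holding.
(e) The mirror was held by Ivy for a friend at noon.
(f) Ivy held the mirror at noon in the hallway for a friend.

(a) Not entailed — the narrative places the buttering before the holding, not after.
(b) Not entailed — Ivy held the mirror, not the counter; the counter belongs to the polishing event.
(c) Not entailed — Ivy held the mirror, not the loaf; the loaf belongs to the buttering event.
(d) Entailed — the narrative places the buttering before the holding.
(e) Entailed — this follows by dropping conjuncts from the holding event's description.
(f) Entailed — dropping 'quietly' leaves a sub-description the original still satisfies.

(d), (e), (f)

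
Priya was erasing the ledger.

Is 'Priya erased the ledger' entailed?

'was erasing' is progressive; for an accomplishment like 'erase the ledger', it doesn't entail completion.

no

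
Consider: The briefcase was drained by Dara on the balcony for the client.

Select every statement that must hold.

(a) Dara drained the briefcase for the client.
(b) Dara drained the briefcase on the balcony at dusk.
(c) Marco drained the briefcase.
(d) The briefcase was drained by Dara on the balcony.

(a), (d)

(a) Entailed — the original entails any weakening of itself; this just drops 'on the balcony'.
(b) Not entailed — 'at dusk' adds information not in the original event.
(c) Not entailed — the passage has Dara draining the briefcase, not Marco.
(d) Entailed — the original entails any weakening of itself; this just drops 'for the client'.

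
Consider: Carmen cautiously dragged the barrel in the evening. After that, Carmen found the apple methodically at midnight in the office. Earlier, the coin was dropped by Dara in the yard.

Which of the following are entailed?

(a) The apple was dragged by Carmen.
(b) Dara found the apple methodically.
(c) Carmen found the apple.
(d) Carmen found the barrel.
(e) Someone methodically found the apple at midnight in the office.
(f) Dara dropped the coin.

(c), (e), (f)

(a) Not entailed — Carmen dragged the barrel, not the apple; the apple belongs to the finding event.
(b) Not entailed — the passage has Carmen finding the apple, not Dara.
(c) Entailed — this follows by dropping conjuncts from the finding event's description.
(d) Not entailed — Carmen found the apple, not the barrel; the barrel belongs to the dragging event.
(e) Entailed — generalizing the agent leaves a sub-description the original still satisfies.
(f) Entailed — the original entails any weakening of itself; this just drops 'in the yard'.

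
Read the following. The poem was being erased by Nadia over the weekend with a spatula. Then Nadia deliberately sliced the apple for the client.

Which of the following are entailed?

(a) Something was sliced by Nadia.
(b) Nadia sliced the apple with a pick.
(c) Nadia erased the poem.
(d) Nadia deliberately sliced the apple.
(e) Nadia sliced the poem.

(a) Entailed — this follows by dropping conjuncts from the slicing event's description.
(b) Not entailed — 'with a pick' adds information not in the original event.
(c) Not entailed — 'was erasing' is progressive on an accomplishment; it does not entail the completed 'erased'.
(d) Entailed — dropping 'for the client' leaves a sub-description the original still satisfies.
(e) Not entailed — Nadia sliced the apple, not the poem; the poem belongs to the erasing event.

(a), (d)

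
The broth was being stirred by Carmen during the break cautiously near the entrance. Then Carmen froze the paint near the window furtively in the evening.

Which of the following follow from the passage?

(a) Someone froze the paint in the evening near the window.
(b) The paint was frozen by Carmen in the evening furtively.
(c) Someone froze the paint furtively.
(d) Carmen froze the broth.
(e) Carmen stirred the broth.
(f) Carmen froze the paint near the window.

(a) Entailed — every conjunct here is already in the original freezing event.
(b) Entailed — dropping 'near the window' leaves a sub-description the original still satisfies.
(c) Entailed — the original entails any weakening of itself; this just drops 'near the window', 'in the evening' and generalizes the agent.
(d) Not entailed — Carmen froze the paint, not the broth; the broth belongs to the stirring event.
(e) Entailed — 'stir' is an activity; 'was stirring' entails that some stirring happened, so 'stirred' holds.
(f) Entailed — every conjunct here is already in the original freezing event.

(a), (b), (c), (e), (f)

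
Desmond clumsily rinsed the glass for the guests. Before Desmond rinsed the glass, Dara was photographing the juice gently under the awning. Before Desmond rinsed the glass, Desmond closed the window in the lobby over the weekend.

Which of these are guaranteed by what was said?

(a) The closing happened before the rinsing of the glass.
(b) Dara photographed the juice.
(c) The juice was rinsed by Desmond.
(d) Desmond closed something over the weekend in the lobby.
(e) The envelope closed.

(a), (d)

(a) Entailed — the narrative places the closing before the rinsing.
(b) Not entailed — 'was photographing' is progressive on an accomplishment; it does not entail the completed 'photographed'.
(c) Not entailed — Desmond rinsed the glass, not the juice; the juice belongs to the photographing event.
(d) Entailed — the original entails any weakening of itself; this just generalizes the patient.
(e) Not entailed — the window is what closed, not the envelope.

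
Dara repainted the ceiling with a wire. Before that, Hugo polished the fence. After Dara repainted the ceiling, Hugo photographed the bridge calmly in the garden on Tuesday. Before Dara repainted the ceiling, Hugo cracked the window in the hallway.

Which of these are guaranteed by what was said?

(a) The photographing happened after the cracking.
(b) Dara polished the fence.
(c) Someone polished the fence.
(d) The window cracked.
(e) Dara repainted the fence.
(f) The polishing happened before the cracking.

(a), (c), (d)

(a) Entailed — the narrative places the cracking before the photographing.
(b) Not entailed — the passage has Hugo polishing the fence, not Dara.
(c) Entailed — the original entails any weakening of itself; this just generalizes the agent.
(d) Entailed — 'Hugo cracked the window' is causative; it entails the inchoative 'the window cracked'.
(e) Not entailed — Dara repainted the ceiling, not the fence; the fence belongs to the polishing event.
(f) Not entailed — the narrative doesn't order the polishing relative to the cracking.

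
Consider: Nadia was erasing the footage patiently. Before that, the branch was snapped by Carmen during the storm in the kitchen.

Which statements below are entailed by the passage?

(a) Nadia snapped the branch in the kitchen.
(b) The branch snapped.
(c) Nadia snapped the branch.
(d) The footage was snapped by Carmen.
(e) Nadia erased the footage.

(b)

(a) Not entailed — the passage has Carmen snapping the branch, not Nadia.
(b) Entailed — 'Carmen snapped the branch' is causative; it entails the inchoative 'the branch snapped'.
(c) Not entailed — the passage has Carmen snapping the branch, not Nadia.
(d) Not entailed — Carmen snapped the branch, not the footage; the footage belongs to the erasing event.
(e) Not entailed — 'was erasing' is progressive on an accomplishment; it does not entail the completed 'erased'.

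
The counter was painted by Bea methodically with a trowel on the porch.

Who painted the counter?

Bea

'Bea' marks the agent of the painting event.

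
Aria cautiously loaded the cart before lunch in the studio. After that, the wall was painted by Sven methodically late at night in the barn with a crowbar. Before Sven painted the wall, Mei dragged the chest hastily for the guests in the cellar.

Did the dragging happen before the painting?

yes

The narrative orders the dragging before the painting.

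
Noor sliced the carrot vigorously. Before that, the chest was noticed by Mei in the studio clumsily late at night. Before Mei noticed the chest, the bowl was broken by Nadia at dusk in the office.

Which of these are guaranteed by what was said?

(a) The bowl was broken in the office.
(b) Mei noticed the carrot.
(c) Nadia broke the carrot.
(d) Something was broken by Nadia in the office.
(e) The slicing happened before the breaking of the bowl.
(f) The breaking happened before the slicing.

(a) Entailed — the original entails any weakening of itself; this just drops 'at dusk' and generalizes the agent.
(b) Not entailed — Mei noticed the chest, not the carrot; the carrot belongs to the slicing event.
(c) Not entailed — Nadia broke the bowl, not the carrot; the carrot belongs to the slicing event.
(d) Entailed — the original entails any weakening of itself; this just drops 'at dusk' and generalizes the patient.
(e) Not entailed — the narrative places the breaking before the slicing, not after.
(f) Entailed — the narrative places the breaking before the slicing.

(a), (d), (f)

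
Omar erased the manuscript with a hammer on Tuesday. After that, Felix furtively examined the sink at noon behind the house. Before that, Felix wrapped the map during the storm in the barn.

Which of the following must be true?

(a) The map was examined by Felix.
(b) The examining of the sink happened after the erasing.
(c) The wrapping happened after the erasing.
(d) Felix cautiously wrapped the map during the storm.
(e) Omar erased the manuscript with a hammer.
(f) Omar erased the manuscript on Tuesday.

(b), (e), (f)

(a) Not entailed — Felix examined the sink, not the map; the map belongs to the wrapping event.
(b) Entailed — the narrative places the erasing before the examining.
(c) Not entailed — the narrative doesn't order the erasing relative to the wrapping.
(d) Not entailed — 'cautiously' adds information not in the original event.
(e) Entailed — the original entails any weakening of itself; this just drops 'on Tuesday'.
(f) Entailed — every conjunct here is already in the original erasing event.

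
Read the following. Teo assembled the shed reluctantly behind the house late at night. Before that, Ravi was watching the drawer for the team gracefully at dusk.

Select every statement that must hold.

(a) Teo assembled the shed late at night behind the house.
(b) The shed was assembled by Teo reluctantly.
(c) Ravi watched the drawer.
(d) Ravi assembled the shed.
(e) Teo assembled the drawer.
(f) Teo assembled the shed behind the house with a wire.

(a), (b), (c)

(a) Entailed — the original entails any weakening of itself; this just drops 'reluctantly'.
(b) Entailed — dropping 'late at night', 'behind the house' leaves a sub-description the original still satisfies.
(c) Entailed — 'watch' is an activity; 'was watching' entails that some watching happened, so 'watched' holds.
(d) Not entailed — the passage has Teo assembling the shed, not Ravi.
(e) Not entailed — Teo assembled the shed, not the drawer; the drawer belongs to the watching event.
(f) Not entailed — 'with a wire' adds information not in the original event.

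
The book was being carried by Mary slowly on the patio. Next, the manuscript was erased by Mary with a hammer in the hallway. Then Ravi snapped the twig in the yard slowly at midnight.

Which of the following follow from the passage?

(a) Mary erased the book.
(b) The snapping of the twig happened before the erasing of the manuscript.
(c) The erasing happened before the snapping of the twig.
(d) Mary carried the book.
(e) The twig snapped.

(c), (d), (e)

(a) Not entailed — Mary erased the manuscript, not the book; the book belongs to the carrying event.
(b) Not entailed — the narrative places the erasing before the snapping, not after.
(c) Entailed — the narrative places the erasing before the snapping.
(d) Entailed — 'carry' is an activity; 'was carrying' entails that some carrying happened, so 'carried' holds.
(e) Entailed — 'Ravi snapped the twig' is causative; it entails the inchoative 'the twig snapped'.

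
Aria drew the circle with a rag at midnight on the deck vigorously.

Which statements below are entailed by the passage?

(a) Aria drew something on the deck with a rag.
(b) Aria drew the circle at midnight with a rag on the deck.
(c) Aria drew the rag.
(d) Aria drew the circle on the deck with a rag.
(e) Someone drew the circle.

(a) Entailed — this follows by dropping conjuncts from the drawing event's description.
(b) Entailed — the original entails any weakening of itself; this just drops 'vigorously'.
(c) Not entailed — the rag is the instrument, not what was drawn.
(d) Entailed — this follows by dropping conjuncts from the drawing event's description.
(e) Entailed — every conjunct here is already in the original drawing event.

(a), (b), (d), (e)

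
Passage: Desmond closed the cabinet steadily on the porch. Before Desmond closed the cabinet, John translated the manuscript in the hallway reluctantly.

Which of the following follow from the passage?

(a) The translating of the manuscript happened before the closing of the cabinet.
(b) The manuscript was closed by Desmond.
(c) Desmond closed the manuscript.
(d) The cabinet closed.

(a), (d)

(a) Entailed — the narrative places the translating before the closing.
(b) Not entailed — Desmond closed the cabinet, not the manuscript; the manuscript belongs to the translating event.
(c) Not entailed — Desmond closed the cabinet, not the manuscript; the manuscript belongs to the translating event.
(d) Entailed — 'Desmond closed the cabinet' is causative; it entails the inchoative 'the cabinet closed'.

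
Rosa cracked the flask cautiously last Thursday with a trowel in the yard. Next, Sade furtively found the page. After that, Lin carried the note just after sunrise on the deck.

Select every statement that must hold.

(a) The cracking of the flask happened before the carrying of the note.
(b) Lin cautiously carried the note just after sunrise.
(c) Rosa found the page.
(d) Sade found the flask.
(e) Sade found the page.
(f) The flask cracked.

(a), (e), (f)

(a) Entailed — the narrative places the cracking before the carrying.
(b) Not entailed — 'cautiously' adds information not in the original event.
(c) Not entailed — the passage has Sade finding the page, not Rosa.
(d) Not entailed — Sade found the page, not the flask; the flask belongs to the cracking event.
(e) Entailed — this follows by dropping conjuncts from the finding event's description.
(f) Entailed — 'Rosa cracked the flask' is causative; it entails the inchoative 'the flask cracked'.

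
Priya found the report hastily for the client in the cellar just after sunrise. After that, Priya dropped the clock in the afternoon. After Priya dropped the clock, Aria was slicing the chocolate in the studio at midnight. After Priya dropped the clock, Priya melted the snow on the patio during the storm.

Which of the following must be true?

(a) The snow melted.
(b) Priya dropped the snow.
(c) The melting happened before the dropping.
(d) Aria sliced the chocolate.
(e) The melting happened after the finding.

(a), (e)

(a) Entailed — 'Priya melted the snow' is causative; it entails the inchoative 'the snow melted'.
(b) Not entailed — Priya dropped the clock, not the snow; the snow belongs to the melting event.
(c) Not entailed — the narrative places the dropping before the melting, not after.
(d) Not entailed — 'was slicing' is progressive on an accomplishment; it does not entail the completed 'sliced'.
(e) Entailed — the narrative places the finding before the melting.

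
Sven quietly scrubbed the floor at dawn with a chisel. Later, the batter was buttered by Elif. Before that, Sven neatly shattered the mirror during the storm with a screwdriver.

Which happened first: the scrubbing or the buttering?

The connectives place the scrubbing before the buttering.

the scrubbing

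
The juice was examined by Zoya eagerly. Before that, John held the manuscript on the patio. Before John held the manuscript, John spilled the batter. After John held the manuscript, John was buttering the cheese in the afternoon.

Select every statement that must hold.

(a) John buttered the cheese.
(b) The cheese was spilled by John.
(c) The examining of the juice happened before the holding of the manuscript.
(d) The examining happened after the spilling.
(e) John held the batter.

(a) Not entailed — 'was buttering' is progressive on an accomplishment; it does not entail the completed 'buttered'.
(b) Not entailed — John spilled the batter, not the cheese; the cheese belongs to the buttering event.
(c) Not entailed — the narrative places the holding before the examining, not after.
(d) Entailed — the narrative places the spilling before the examining.
(e) Not entailed — John held the manuscript, not the batter; the batter belongs to the spilling event.

(d)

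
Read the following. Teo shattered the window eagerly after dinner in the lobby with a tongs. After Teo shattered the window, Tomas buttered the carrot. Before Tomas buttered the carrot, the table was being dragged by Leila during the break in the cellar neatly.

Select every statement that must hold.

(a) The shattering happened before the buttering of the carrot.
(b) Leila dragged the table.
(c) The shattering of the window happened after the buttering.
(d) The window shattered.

(a), (b), (d)

(a) Entailed — the narrative places the shattering before the buttering.
(b) Entailed — 'drag' is an activity; 'was dragging' entails that some dragging happened, so 'dragged' holds.
(c) Not entailed — the narrative places the shattering before the buttering, not after.
(d) Entailed — 'Teo shattered the window' is causative; it entails the inchoative 'the window shattered'.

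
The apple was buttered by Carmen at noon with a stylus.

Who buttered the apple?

Carmen

'Carmen' marks the agent of the buttering event.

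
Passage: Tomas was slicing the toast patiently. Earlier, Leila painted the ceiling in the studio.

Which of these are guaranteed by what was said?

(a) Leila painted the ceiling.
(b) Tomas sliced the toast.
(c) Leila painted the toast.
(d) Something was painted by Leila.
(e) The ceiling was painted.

(a), (d), (e)

(a) Entailed — this follows by dropping conjuncts from the painting event's description.
(b) Not entailed — 'was slicing' is progressive on an accomplishment; it does not entail the completed 'sliced'.
(c) Not entailed — Leila painted the ceiling, not the toast; the toast belongs to the slicing event.
(d) Entailed — this follows by dropping conjuncts from the painting event's description.
(e) Entailed — the original entails any weakening of itself; this just drops 'in the studio' and generalizes the agent.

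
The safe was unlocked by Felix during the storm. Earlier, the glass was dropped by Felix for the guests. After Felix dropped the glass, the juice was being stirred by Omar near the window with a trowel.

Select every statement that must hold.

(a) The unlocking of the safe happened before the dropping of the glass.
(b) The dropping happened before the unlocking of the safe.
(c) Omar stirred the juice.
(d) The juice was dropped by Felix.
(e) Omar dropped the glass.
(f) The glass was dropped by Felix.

(b), (c), (f)

(a) Not entailed — the narrative places the dropping before the unlocking, not after.
(b) Entailed — the narrative places the dropping before the unlocking.
(c) Entailed — 'stir' is an activity; 'was stirring' entails that some stirring happened, so 'stirred' holds.
(d) Not entailed — Felix dropped the glass, not the juice; the juice belongs to the stirring event.
(e) Not entailed — the passage has Felix dropping the glass, not Omar.
(f) Entailed — this follows by dropping conjuncts from the dropping event's description.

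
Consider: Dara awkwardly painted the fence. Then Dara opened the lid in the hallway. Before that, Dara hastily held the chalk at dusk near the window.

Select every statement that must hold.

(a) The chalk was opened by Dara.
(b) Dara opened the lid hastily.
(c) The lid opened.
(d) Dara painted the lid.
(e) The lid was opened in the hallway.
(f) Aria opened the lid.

(c), (e)

(a) Not entailed — Dara opened the lid, not the chalk; the chalk belongs to the holding event.
(b) Not entailed — 'hastily' adds information not in the original event.
(c) Entailed — 'Dara opened the lid' is causative; it entails the inchoative 'the lid opened'.
(d) Not entailed — Dara painted the fence, not the lid; the lid belongs to the opening event.
(e) Entailed — the original entails any weakening of itself; this just generalizes the agent.
(f) Not entailed — the passage has Dara opening the lid, not Aria.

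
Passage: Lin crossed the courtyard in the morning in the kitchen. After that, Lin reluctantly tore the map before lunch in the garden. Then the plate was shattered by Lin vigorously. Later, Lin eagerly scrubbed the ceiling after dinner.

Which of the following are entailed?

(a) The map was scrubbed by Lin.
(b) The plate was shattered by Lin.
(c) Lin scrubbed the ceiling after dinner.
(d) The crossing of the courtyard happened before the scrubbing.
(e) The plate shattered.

(b), (c), (d), (e)

(a) Not entailed — Lin scrubbed the ceiling, not the map; the map belongs to the tearing event.
(b) Entailed — every conjunct here is already in the original shattering event.
(c) Entailed — dropping 'eagerly' leaves a sub-description the original still satisfies.
(d) Entailed — the narrative places the crossing before the scrubbing.
(e) Entailed — 'Lin shattered the plate' is causative; it entails the inchoative 'the plate shattered'.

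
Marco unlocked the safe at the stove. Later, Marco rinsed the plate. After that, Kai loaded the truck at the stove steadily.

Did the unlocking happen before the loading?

yes

The narrative orders the unlocking before the loading.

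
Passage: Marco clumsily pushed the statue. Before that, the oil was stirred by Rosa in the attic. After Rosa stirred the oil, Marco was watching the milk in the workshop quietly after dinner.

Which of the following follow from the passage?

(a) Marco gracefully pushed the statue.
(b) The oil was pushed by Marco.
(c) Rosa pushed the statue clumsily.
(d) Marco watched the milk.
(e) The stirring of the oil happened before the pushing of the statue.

(a) Not entailed — 'gracefully' adds a manner not in (and inconsistent with) the original.
(b) Not entailed — Marco pushed the statue, not the oil; the oil belongs to the stirring event.
(c) Not entailed — the passage has Marco pushing the statue, not Rosa.
(d) Entailed — 'watch' is an activity; 'was watching' entails that some watching happened, so 'watched' holds.
(e) Entailed — the narrative places the stirring before the pushing.

(d), (e)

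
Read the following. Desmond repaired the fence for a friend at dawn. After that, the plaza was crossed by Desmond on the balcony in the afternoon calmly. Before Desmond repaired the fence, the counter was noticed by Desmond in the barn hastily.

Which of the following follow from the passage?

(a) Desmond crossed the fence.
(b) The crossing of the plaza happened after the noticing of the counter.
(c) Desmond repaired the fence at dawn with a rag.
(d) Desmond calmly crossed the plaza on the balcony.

(a) Not entailed — Desmond crossed the plaza, not the fence; the fence belongs to the repairing event.
(b) Entailed — the narrative places the noticing before the crossing.
(c) Not entailed — 'with a rag' adds information not in the original event.
(d) Entailed — the original entails any weakening of itself; this just drops 'in the afternoon'.

(b), (d)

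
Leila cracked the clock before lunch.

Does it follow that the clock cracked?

yes

'Leila cracked the clock' is the causative; it entails the inchoative 'the clock cracked'.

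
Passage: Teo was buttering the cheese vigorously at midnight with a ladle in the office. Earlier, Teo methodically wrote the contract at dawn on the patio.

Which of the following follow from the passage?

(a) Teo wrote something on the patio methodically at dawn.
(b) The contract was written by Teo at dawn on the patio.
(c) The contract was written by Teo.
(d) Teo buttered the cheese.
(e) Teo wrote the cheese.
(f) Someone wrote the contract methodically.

(a), (b), (c), (f)

(a) Entailed — the original entails any weakening of itself; this just generalizes the patient.
(b) Entailed — the original entails any weakening of itself; this just drops 'methodically'.
(c) Entailed — every conjunct here is already in the original writing event.
(d) Not entailed — 'was buttering' is progressive on an accomplishment; it does not entail the completed 'buttered'.
(e) Not entailed — Teo wrote the contract, not the cheese; the cheese belongs to the buttering event.
(f) Entailed — every conjunct here is already in the original writing event.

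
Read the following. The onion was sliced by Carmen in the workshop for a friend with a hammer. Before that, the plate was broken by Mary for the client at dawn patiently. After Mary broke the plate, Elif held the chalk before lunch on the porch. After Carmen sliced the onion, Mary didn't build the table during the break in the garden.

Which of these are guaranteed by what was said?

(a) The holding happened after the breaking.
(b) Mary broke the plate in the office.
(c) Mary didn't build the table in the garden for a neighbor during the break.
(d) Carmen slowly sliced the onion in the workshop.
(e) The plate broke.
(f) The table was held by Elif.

(a), (c), (e)

(a) Entailed — the narrative places the breaking before the holding.
(b) Not entailed — 'in the office' adds information not in the original event.
(c) Entailed — under negation, adding a further restriction is entailed: if no such building event occurred, none occurred for a neighbor either.
(d) Not entailed — 'slowly' adds information not in the original event.
(e) Entailed — 'Mary broke the plate' is causative; it entails the inchoative 'the plate broke'.
(f) Not entailed — Elif held the chalk, not the table; the table belongs to the building event.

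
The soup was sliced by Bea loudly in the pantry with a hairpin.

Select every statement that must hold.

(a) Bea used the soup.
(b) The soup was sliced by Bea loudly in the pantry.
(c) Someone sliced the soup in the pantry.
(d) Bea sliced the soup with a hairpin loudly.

(a) Not entailed — the soup is the patient, not an instrument — Bea used a hairpin.
(b) Entailed — dropping 'with a hairpin' leaves a sub-description the original still satisfies.
(c) Entailed — every conjunct here is already in the original slicing event.
(d) Entailed — this follows by dropping conjuncts from the slicing event's description.

(b), (c), (d)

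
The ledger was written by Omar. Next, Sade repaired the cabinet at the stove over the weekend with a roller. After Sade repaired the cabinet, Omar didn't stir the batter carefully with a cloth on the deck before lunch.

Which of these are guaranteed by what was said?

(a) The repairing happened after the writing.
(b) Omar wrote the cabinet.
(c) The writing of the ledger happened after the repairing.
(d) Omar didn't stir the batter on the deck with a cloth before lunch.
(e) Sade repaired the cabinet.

(a) Entailed — the narrative places the writing before the repairing.
(b) Not entailed — Omar wrote the ledger, not the cabinet; the cabinet belongs to the repairing event.
(c) Not entailed — the narrative places the writing before the repairing, not after.
(d) Not entailed — dropping 'carefully' under negation is not valid — the original leaves open that Omar stirred the batter some other way.
(e) Entailed — every conjunct here is already in the original repairing event.

(a), (e)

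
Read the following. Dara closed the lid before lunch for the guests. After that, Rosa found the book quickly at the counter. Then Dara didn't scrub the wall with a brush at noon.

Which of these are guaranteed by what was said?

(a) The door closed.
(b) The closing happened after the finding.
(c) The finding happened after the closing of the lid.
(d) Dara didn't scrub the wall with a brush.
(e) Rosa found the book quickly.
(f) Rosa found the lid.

(a) Not entailed — the lid is what closed, not the door.
(b) Not entailed — the narrative places the closing before the finding, not after.
(c) Entailed — the narrative places the closing before the finding.
(d) Not entailed — dropping 'at noon' under negation is not valid — the original leaves open that Dara scrubbed the wall some other way.
(e) Entailed — every conjunct here is already in the original finding event.
(f) Not entailed — Rosa found the book, not the lid; the lid belongs to the closing event.

(c), (e)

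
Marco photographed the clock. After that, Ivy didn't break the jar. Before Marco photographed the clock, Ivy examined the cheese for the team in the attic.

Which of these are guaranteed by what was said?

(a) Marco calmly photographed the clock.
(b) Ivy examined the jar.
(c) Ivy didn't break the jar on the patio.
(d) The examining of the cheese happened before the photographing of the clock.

(c), (d)

(a) Not entailed — 'calmly' adds information not in the original event.
(b) Not entailed — Ivy examined the cheese, not the jar; the jar belongs to the breaking event.
(c) Entailed — under negation, adding a further restriction is entailed: if no such breaking event occurred, none occurred on the patio either.
(d) Entailed — the narrative places the examining before the photographing.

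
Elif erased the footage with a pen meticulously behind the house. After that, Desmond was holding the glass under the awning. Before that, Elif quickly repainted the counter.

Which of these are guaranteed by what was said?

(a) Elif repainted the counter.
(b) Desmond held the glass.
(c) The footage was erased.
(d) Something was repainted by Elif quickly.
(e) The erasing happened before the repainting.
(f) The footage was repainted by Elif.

(a) Entailed — the original entails any weakening of itself; this just drops 'quickly'.
(b) Entailed — 'hold' is an activity; 'was holding' entails that some holding happened, so 'held' holds.
(c) Entailed — dropping 'with a pen', 'behind the house', 'meticulously' and generalizing the agent leaves a sub-description the original still satisfies.
(d) Entailed — this follows by dropping conjuncts from the repainting event's description.
(e) Not entailed — the narrative doesn't order the erasing relative to the repainting.
(f) Not entailed — Elif repainted the counter, not the footage; the footage belongs to the erasing event.

(a), (b), (c), (d)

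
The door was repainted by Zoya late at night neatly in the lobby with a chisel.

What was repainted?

'the door' marks the patient of the repainting event.

the door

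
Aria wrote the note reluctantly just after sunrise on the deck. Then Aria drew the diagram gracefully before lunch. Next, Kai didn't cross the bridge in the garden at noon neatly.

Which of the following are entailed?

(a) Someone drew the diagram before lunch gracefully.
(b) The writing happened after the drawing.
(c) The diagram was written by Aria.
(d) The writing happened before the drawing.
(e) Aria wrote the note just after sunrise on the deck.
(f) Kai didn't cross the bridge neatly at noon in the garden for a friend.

(a), (d), (e), (f)

(a) Entailed — this follows by dropping conjuncts from the drawing event's description.
(b) Not entailed — the narrative places the writing before the drawing, not after.
(c) Not entailed — Aria wrote the note, not the diagram; the diagram belongs to the drawing event.
(d) Entailed — the narrative places the writing before the drawing.
(e) Entailed — dropping 'reluctantly' leaves a sub-description the original still satisfies.
(f) Entailed — under negation, adding a further restriction is entailed: if no such crossing event occurred, none occurred for a friend either.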